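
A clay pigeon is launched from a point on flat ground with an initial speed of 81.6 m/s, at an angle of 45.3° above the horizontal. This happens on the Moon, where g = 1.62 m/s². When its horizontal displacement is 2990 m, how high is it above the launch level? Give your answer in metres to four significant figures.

Components: vₓ = 81.60 cos 45.3° = 57.40 m/s, v_y0 = 81.60 sin 45.3° = 58.00 m/s.
Time to reach x = 2990 m: t = x/vₓ = 2990/57.40 = 52.09 s.
Height: y = v_y0 t − ½ g t² = 58.00 × 52.09 − 0.8100 × 52.09² = 3021 − 2198 = 823.4 m.

823.4 m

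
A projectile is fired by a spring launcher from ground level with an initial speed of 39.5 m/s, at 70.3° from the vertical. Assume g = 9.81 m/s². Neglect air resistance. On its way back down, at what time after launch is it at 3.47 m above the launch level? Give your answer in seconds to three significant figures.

2.42 s

vₓ = 39.50 sin 70.3° = 37.19 m/s; v_y0 = 39.50 cos 70.3° = 13.32 m/s.
Set y = v_y0 t − ½ g t² = 3.47: 4.905 t² − 13.32 t + 3.47 = 0.
Quadratic formula: t = (13.32 ± √109.21) / 9.81 = (13.32 ± 10.45) / 9.81 → t = 0.2920 s or 2.423 s.
The descending-branch root is 2.423 s.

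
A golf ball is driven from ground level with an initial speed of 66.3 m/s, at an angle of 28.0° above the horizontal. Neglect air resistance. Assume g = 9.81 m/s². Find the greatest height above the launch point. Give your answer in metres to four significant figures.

49.38 m

Horizontal component vₓ = 66.30 cos 28.0° = 58.54 m/s; vertical v_y0 = 66.30 sin 28.0° = 31.13 m/s.
Peak height H = v_y0² / (2g) = 968.83 / 19.62 = 49.38 m.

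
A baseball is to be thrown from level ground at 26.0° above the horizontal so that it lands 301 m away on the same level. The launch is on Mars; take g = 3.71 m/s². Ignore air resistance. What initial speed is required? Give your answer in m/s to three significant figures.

37.6 m/s

On level ground R = v₀² sin 2θ / g ⇒ v₀ = √(gR / sin 2θ).
v₀ = √(3.71 × 301 / sin 52.00°) = √(1117 / 0.7880) = √1417.1 = 37.64 m/s.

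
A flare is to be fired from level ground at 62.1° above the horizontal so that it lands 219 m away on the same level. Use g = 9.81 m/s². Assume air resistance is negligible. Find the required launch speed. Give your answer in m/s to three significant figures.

51.0 m/s

From R = (v₀² / g) sin 2θ: v₀ = √(gR / sin 2θ).
v₀ = √(9.81 × 219 / sin 124.2°) = √(2148 / 0.8271) = √2597.6 = 50.97 m/s.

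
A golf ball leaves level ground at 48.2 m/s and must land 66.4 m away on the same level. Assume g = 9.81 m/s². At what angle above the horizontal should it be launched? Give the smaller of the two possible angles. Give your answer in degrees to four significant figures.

R = v₀² sin 2θ / g gives sin 2θ = gR/v₀² = 9.81·66.4/48.2² = 0.2804.
2θ = 16.28° or 180° − 16.28° = 163.7°, so θ = 8.141° or 81.86°.
The smaller angle is 8.141°.

8.141°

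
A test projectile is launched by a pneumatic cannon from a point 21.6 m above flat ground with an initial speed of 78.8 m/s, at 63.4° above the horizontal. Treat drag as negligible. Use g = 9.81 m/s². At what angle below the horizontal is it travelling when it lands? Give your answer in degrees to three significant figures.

Components: vₓ = 78.80 cos 63.4° = 35.28 m/s, v_y0 = 78.80 sin 63.4° = 70.46 m/s.
The projectile lands when y = 21.6 + (70.46) t − ½·9.81·t² = 0. Positive root: t = (70.46 + √(70.46² + 2·9.81·21.6)) / 9.81 = (70.46 + 73.41) / 9.81 = 14.67 s.
At impact: v_y = v_y0 − g t = −73.41 m/s; vₓ = 35.28 m/s.
Angle below horizontal: arctan(|v_y|/vₓ) = arctan(73.41/35.28) = 64.33°.

64.3°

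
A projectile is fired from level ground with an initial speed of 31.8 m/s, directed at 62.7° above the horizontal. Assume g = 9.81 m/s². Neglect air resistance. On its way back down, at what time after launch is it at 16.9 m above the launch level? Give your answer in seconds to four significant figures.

Resolve: vₓ = 31.80 cos 62.7° = 14.59 m/s and v_y0 = 31.80 sin 62.7° = 28.26 m/s.
Height y(t) = 28.26 t − 4.905 t² = 16.9 gives 4.905 t² − 28.26 t + 16.9 = 0.
Quadratic formula: t = (28.26 ± √466.94) / 9.81 = (28.26 ± 21.61) / 9.81 → t = 0.6778 s or 5.083 s.
The descending-branch root is 5.083 s.

5.083 s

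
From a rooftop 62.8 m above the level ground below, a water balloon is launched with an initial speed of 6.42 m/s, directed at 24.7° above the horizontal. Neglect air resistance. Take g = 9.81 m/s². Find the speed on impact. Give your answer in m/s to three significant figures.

Resolve: vₓ = 6.420 cos 24.7° = 5.833 m/s and v_y0 = 6.420 sin 24.7° = 2.683 m/s.
The projectile lands when y = 62.8 + (2.683) t − ½·9.81·t² = 0. Positive root: t = (2.683 + √(2.683² + 2·9.81·62.8)) / 9.81 = (2.683 + 35.20) / 9.81 = 3.862 s.
Vertical velocity at impact: v_y = v_y0 − g t = 2.683 − 9.81 × 3.862 = −35.20 m/s.
Speed: |v| = √(vₓ² + v_y²) = √(5.833² + 35.20²) = 35.68 m/s.

35.7 m/s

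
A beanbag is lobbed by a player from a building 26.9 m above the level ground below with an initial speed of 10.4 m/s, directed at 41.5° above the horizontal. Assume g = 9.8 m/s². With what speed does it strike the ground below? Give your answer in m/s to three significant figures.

25.2 m/s

vₓ = 10.40 cos 41.5° = 7.789 m/s; v_y0 = 10.40 sin 41.5° = 6.891 m/s.
Vertical motion (up positive, ground at y = 0): 4.900 t² − (6.891) t − 26.9 = 0, so t = (6.891 + √(6.891² + 2·9.80·26.9)) / 9.80 = (6.891 + 23.97) / 9.80 = 3.149 s.
Vertical velocity at impact: v_y = v_y0 − g t = 6.891 − 9.80 × 3.149 = −23.97 m/s.
Speed: |v| = √(vₓ² + v_y²) = √(7.789² + 23.97²) = 25.21 m/s.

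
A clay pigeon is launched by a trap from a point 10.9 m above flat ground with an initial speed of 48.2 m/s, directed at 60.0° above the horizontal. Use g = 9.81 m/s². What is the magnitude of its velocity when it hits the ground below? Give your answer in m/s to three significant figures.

50.4 m/s

Components: vₓ = 48.20 cos 60.0° = 24.10 m/s, v_y0 = 48.20 sin 60.0° = 41.74 m/s.
Vertical motion (up positive, ground at y = 0): 4.905 t² − (41.74) t − 10.9 = 0, so t = (41.74 + √(41.74² + 2·9.81·10.9)) / 9.81 = (41.74 + 44.23) / 9.81 = 8.764 s.
Vertical velocity at impact: v_y = v_y0 − g t = 41.74 − 9.81 × 8.764 = −44.23 m/s.
Speed: |v| = √(vₓ² + v_y²) = √(24.10² + 44.23²) = 50.37 m/s.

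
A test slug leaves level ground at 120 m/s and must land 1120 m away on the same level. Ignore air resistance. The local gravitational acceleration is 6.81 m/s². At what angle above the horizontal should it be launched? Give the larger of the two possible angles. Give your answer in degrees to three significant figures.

Level-ground range R = v₀² sin(2θ)/g ⇒ sin(2θ) = gR/v₀² = 6.81 × 1120 / 120² = 0.5297.
2θ = 31.98° or 180° − 31.98° = 148.0°, so θ = 15.99° or 74.01°.
The larger angle is 74.01°.

74.0°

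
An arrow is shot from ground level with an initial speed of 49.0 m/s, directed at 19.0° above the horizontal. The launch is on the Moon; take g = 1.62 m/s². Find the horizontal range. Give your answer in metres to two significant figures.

Resolve: vₓ = 49.00 cos 19.0° = 46.33 m/s and v_y0 = 49.00 sin 19.0° = 15.95 m/s.
Time aloft: T = 2 v_y0 / g = 2 × 15.95 / 1.62 = 19.69 s.
Horizontal distance R = vₓ T = 46.33 × 19.69 = 912.5 m.

910 m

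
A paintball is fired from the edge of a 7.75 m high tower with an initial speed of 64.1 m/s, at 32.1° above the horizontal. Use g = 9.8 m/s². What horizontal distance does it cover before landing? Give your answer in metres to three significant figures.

389 m

Components: vₓ = 64.10 cos 32.1° = 54.30 m/s, v_y0 = 64.10 sin 32.1° = 34.06 m/s.
The projectile lands when y = 7.75 + (34.06) t − ½·9.80·t² = 0. Positive root: t = (34.06 + √(34.06² + 2·9.80·7.75)) / 9.80 = (34.06 + 36.22) / 9.80 = 7.172 s.
Horizontal distance: R = vₓ t = 54.30 × 7.172 = 389.4 m.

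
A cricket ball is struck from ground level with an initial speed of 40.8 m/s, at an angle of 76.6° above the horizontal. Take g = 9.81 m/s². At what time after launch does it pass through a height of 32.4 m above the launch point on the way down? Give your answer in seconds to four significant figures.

vₓ = 40.80 cos 76.6° = 9.455 m/s; v_y0 = 40.80 sin 76.6° = 39.69 m/s.
Height y(t) = 39.69 t − 4.905 t² = 32.4 gives 4.905 t² − 39.69 t + 32.4 = 0.
t = [39.69 ± √(39.69² − 2·9.81·32.4)] / 9.81 = (39.69 ± 30.65) / 9.81, so t = 0.9212 s or t = 7.170 s.
The descending-branch root is 7.170 s.

7.170 s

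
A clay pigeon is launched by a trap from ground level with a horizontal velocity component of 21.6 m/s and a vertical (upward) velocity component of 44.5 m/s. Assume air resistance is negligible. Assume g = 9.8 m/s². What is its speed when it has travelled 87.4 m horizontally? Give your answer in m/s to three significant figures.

22.1 m/s

At x = 87.4 m, t = x/vₓ = 87.4/21.60 = 4.046 s.
Vertical velocity there: v_y = v_y0 − g t = 44.50 − 9.80 × 4.046 = 4.846 m/s.
Speed: √(vₓ² + v_y²) = √(21.60² + 4.846²) = 22.14 m/s.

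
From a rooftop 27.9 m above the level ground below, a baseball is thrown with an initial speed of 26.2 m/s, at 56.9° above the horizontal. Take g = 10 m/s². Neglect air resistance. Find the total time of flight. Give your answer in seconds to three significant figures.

5.42 s

Horizontal component vₓ = 26.20 cos 56.9° = 14.31 m/s; vertical v_y0 = 26.20 sin 56.9° = 21.95 m/s.
With up positive and y = 0 at the ground: y(t) = 27.9 + (21.95) t − 5.000 t². Setting y = 0 and taking the positive root: t = [21.95 + √(21.95² + 2·10.0·27.9)] / 10.0 = (21.95 + 32.24) / 10.0 = 5.419 s.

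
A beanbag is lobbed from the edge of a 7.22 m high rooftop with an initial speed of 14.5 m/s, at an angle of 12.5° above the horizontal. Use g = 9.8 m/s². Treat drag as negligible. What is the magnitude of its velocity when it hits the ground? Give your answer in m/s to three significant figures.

18.8 m/s

Resolve: vₓ = 14.50 cos 12.5° = 14.16 m/s and v_y0 = 14.50 sin 12.5° = 3.138 m/s.
With up positive and y = 0 at the ground: y(t) = 7.22 + (3.138) t − 4.900 t². Setting y = 0 and taking the positive root: t = [3.138 + √(3.138² + 2·9.80·7.22)] / 9.80 = (3.138 + 12.30) / 9.80 = 1.576 s.
Vertical velocity at impact: v_y = v_y0 − g t = 3.138 − 9.80 × 1.576 = −12.30 m/s.
Speed: |v| = √(vₓ² + v_y²) = √(14.16² + 12.30²) = 18.76 m/s.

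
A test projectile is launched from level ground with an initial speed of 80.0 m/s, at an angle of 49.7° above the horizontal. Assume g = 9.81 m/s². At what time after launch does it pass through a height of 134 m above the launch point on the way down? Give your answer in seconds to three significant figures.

vₓ = 80.00 cos 49.7° = 51.74 m/s; v_y0 = 80.00 sin 49.7° = 61.01 m/s.
Set y = v_y0 t − ½ g t² = 134: 4.905 t² − 61.01 t + 134 = 0.
t = [61.01 ± √(61.01² − 2·9.81·134)] / 9.81 = (61.01 ± 33.07) / 9.81, so t = 2.849 s or t = 9.590 s.
The descending-branch root is 9.590 s.

9.59 s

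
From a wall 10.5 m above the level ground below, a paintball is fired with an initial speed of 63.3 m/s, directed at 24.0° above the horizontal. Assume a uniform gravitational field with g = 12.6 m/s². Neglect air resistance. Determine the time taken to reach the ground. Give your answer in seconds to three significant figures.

4.46 s

vₓ = 63.30 cos 24.0° = 57.83 m/s; v_y0 = 63.30 sin 24.0° = 25.75 m/s.
The projectile lands when y = 10.5 + (25.75) t − ½·12.6·t² = 0. Positive root: t = (25.75 + √(25.75² + 2·12.6·10.5)) / 12.6 = (25.75 + 30.45) / 12.6 = 4.460 s.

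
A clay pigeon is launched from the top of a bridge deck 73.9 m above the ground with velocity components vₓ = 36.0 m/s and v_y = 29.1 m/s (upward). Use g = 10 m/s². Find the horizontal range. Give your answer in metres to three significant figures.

The projectile lands when y = 73.9 + (29.10) t − ½·10.0·t² = 0. Positive root: t = (29.10 + √(29.10² + 2·10.0·73.9)) / 10.0 = (29.10 + 48.22) / 10.0 = 7.732 s.
Horizontal distance: R = vₓ t = 36.00 × 7.732 = 278.3 m.

278 m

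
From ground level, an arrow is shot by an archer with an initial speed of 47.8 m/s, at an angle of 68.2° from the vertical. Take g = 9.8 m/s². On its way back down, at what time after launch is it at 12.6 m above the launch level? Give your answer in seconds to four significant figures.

vₓ = 47.80 sin 68.2° = 44.38 m/s; v_y0 = 47.80 cos 68.2° = 17.75 m/s.
Require v_y0 t − ½ g t² = 12.6, i.e. 4.900 t² − 17.75 t + 12.6 = 0.
t = [17.75 ± √(17.75² − 2·9.80·12.6)] / 9.80 = (17.75 ± 8.255) / 9.80, so t = 0.9690 s or t = 2.654 s.
The descending-branch root is 2.654 s.

2.654 s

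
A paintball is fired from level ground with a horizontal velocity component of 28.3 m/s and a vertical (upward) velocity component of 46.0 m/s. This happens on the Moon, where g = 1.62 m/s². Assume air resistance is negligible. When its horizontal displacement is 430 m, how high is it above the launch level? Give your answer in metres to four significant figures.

At x = 430 m, t = x/vₓ = 430/28.30 = 15.19 s.
Height: y = v_y0 t − ½ g t² = 46.00 × 15.19 − 0.8100 × 15.19² = 698.9 − 187.0 = 511.9 m.

511.9 m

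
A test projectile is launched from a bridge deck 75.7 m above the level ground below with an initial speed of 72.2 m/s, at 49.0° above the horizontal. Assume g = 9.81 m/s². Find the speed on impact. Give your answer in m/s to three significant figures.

Components: vₓ = 72.20 cos 49.0° = 47.37 m/s, v_y0 = 72.20 sin 49.0° = 54.49 m/s.
With up positive and y = 0 at the ground: y(t) = 75.7 + (54.49) t − 4.905 t². Setting y = 0 and taking the positive root: t = [54.49 + √(54.49² + 2·9.81·75.7)] / 9.81 = (54.49 + 66.74) / 9.81 = 12.36 s.
Vertical velocity at impact: v_y = v_y0 − g t = 54.49 − 9.81 × 12.36 = −66.74 m/s.
Speed: |v| = √(vₓ² + v_y²) = √(47.37² + 66.74²) = 81.84 m/s.

81.8 m/s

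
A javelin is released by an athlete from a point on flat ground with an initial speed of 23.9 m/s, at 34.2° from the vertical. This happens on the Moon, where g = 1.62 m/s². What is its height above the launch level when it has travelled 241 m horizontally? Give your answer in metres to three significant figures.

vₓ = 23.90 sin 34.2° = 13.43 m/s; v_y0 = 23.90 cos 34.2° = 19.77 m/s.
At x = 241 m, t = x/vₓ = 241/13.43 = 17.94 s.
Height: y = v_y0 t − ½ g t² = 19.77 × 17.94 − 0.8100 × 17.94² = 354.6 − 260.7 = 93.93 m.

93.9 m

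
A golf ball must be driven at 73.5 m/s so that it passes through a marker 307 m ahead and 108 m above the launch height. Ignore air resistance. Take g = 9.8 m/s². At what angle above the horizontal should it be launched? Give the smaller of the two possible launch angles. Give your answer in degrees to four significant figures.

Trajectory: y = x tanθ − g x² (1 + tan²θ)/(2v₀²). With x = 307, y = 108, v₀ = 73.5, g = 9.80:
85.49 tan²θ − 307 tanθ + (193.5) = 0.
tanθ = [307 ± √(307² − 4 × 85.49 × (193.5))] / (2 × 85.49) = (307 ± 167.6) / 171.0, giving tanθ = 0.8154 or 2.776.
θ = 39.19° or 70.19°; the smaller is 39.19°.

39.19°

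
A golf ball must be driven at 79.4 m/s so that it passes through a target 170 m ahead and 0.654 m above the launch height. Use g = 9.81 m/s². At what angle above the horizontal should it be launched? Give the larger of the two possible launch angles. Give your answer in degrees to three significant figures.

Trajectory: y = x tanθ − g x² (1 + tan²θ)/(2v₀²). With x = 170, y = 0.654, v₀ = 79.4, g = 9.81:
22.49 tan²θ − 170 tanθ + (23.14) = 0.
tanθ = [170 ± √(170² − 4 × 22.49 × (23.14))] / (2 × 22.49) = (170 ± 163.8) / 44.97, giving tanθ = 0.1387 or 7.422.
θ = 7.894° or 82.33°; the larger is 82.33°.

82.3°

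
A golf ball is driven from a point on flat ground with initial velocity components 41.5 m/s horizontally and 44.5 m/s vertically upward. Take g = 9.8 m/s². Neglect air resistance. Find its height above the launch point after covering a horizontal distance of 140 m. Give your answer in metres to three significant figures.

94.4 m

Time to reach x = 140 m: t = x/vₓ = 140/41.50 = 3.373 s.
Height: y = v_y0 t − ½ g t² = 44.50 × 3.373 − 4.900 × 3.373² = 150.1 − 55.76 = 94.36 m.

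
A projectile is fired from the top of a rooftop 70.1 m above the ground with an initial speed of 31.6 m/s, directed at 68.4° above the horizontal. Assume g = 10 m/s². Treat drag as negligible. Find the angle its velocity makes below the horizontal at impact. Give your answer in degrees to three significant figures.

Horizontal component vₓ = 31.60 cos 68.4° = 11.63 m/s; vertical v_y0 = 31.60 sin 68.4° = 29.38 m/s.
The projectile lands when y = 70.1 + (29.38) t − ½·10.0·t² = 0. Positive root: t = (29.38 + √(29.38² + 2·10.0·70.1)) / 10.0 = (29.38 + 47.59) / 10.0 = 7.698 s.
At impact: v_y = v_y0 − g t = −47.59 m/s; vₓ = 11.63 m/s.
Angle below horizontal: arctan(|v_y|/vₓ) = arctan(47.59/11.63) = 76.27°.

76.3°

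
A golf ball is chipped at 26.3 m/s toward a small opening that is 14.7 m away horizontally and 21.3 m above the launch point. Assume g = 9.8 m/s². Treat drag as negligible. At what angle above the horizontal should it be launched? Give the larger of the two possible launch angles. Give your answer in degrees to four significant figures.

82.56°

Trajectory: y = x tanθ − g x² (1 + tan²θ)/(2v₀²). With x = 14.7, y = 21.3, v₀ = 26.3, g = 9.80:
1.531 tan²θ − 14.7 tanθ + (22.83) = 0.
tanθ = [14.7 ± √(14.7² − 4 × 1.531 × (22.83))] / (2 × 1.531) = (14.7 ± 8.735) / 3.062, giving tanθ = 1.948 or 7.654.
θ = 62.83° or 82.56°; the larger is 82.56°.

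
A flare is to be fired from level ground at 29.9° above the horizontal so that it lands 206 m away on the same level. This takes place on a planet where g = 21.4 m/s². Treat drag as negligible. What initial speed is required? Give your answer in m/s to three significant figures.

71.4 m/s

From R = (v₀² / g) sin 2θ: v₀ = √(gR / sin 2θ).
v₀ = √(21.4 × 206 / sin 59.80°) = √(4408 / 0.8643) = √5100.7 = 71.42 m/s.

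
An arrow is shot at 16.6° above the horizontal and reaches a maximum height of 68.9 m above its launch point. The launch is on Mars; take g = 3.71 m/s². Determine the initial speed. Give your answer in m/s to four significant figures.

79.14 m/s

At the peak v_y = 0, so v_y0 = √(2gH) = √(2 × 3.71 × 68.9) = 22.61 m/s.
v_y0 = v₀ sin θ ⇒ v₀ = 22.61 / sin 16.6° = 79.14 m/s.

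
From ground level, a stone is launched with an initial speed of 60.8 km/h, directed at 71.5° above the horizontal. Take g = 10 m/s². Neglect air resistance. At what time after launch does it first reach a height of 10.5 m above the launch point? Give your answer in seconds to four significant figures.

Convert: 60.8 km/h = 60.8/3.6 = 16.89 m/s.
vₓ = 16.89 cos 71.5° = 5.359 m/s; v_y0 = 16.89 sin 71.5° = 16.02 m/s.
Set y = v_y0 t − ½ g t² = 10.5: 5.000 t² − 16.02 t + 10.5 = 0.
Quadratic formula: t = (16.02 ± √46.517) / 10.0 = (16.02 ± 6.820) / 10.0 → t = 0.9196 s or 2.284 s.
The first (ascending) time is 0.9196 s.

0.9196 s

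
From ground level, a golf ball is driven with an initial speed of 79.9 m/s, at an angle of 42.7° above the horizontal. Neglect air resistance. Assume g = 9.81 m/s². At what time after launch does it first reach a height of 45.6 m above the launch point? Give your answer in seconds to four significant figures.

Horizontal component vₓ = 79.90 cos 42.7° = 58.72 m/s; vertical v_y0 = 79.90 sin 42.7° = 54.18 m/s.
Height y(t) = 54.18 t − 4.905 t² = 45.6 gives 4.905 t² − 54.18 t + 45.6 = 0.
t = [54.18 ± √(54.18² − 2·9.81·45.6)] / 9.81 = (54.18 ± 45.18) / 9.81, so t = 0.9178 s or t = 10.13 s.
The first (ascending) time is 0.9178 s.

0.9178 s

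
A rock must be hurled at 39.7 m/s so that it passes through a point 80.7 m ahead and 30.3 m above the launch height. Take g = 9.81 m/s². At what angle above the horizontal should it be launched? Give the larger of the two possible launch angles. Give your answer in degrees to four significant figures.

72.66°

Trajectory: y = x tanθ − g x² (1 + tan²θ)/(2v₀²). With x = 80.7, y = 30.3, v₀ = 39.7, g = 9.81:
20.27 tan²θ − 80.7 tanθ + (50.57) = 0.
tanθ = [80.7 ± √(80.7² − 4 × 20.27 × (50.57))] / (2 × 20.27) = (80.7 ± 49.12) / 40.54, giving tanθ = 0.7790 or 3.203.
θ = 37.92° or 72.66°; the larger is 72.66°.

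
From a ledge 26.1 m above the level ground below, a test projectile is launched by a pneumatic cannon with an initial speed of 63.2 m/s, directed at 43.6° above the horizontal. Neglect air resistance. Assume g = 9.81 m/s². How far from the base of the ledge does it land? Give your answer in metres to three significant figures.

Components: vₓ = 63.20 cos 43.6° = 45.77 m/s, v_y0 = 63.20 sin 43.6° = 43.58 m/s.
Vertical motion (up positive, ground at y = 0): 4.905 t² − (43.58) t − 26.1 = 0, so t = (43.58 + √(43.58² + 2·9.81·26.1)) / 9.81 = (43.58 + 49.11) / 9.81 = 9.449 s.
Horizontal distance: R = vₓ t = 45.77 × 9.449 = 432.4 m.

432 m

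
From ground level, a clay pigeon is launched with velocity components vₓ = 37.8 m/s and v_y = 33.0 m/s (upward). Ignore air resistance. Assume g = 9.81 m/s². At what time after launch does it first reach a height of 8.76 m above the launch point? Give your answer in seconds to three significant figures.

0.277 s

Require v_y0 t − ½ g t² = 8.76, i.e. 4.905 t² − 33.00 t + 8.76 = 0.
t = [33.00 ± √(33.00² − 2·9.81·8.76)] / 9.81 = (33.00 ± 30.28) / 9.81, so t = 0.2768 s or t = 6.451 s.
The first (ascending) time is 0.2768 s.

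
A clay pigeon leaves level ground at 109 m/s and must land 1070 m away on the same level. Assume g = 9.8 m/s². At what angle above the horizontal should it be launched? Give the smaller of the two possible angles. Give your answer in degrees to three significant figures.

31.0°

R = v₀² sin 2θ / g gives sin 2θ = gR/v₀² = 9.80·1070/109² = 0.8826.
2θ = 61.96° or 180° − 61.96° = 118.0°, so θ = 30.98° or 59.02°.
The smaller angle is 30.98°.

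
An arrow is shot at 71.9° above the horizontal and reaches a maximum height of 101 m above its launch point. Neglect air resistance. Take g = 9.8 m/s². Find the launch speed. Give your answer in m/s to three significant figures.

At the peak v_y = 0, so v_y0 = √(2gH) = √(2 × 9.80 × 101) = 44.49 m/s.
v_y0 = v₀ sin θ ⇒ v₀ = 44.49 / sin 71.9° = 46.81 m/s.

46.8 m/s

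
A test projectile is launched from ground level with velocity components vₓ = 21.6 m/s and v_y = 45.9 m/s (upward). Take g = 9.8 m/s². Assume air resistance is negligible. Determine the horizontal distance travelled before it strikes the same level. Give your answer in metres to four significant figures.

Time aloft: T = 2 v_y0 / g = 2 × 45.90 / 9.80 = 9.367 s.
Horizontal distance R = vₓ T = 21.60 × 9.367 = 202.3 m.

202.3 m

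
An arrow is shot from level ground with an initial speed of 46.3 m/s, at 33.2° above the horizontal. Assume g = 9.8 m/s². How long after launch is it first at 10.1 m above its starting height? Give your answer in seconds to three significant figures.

vₓ = 46.30 cos 33.2° = 38.74 m/s; v_y0 = 46.30 sin 33.2° = 25.35 m/s.
Height y(t) = 25.35 t − 4.900 t² = 10.1 gives 4.900 t² − 25.35 t + 10.1 = 0.
t = [25.35 ± √(25.35² − 2·9.80·10.1)] / 9.80 = (25.35 ± 21.09) / 9.80, so t = 0.4350 s or t = 4.739 s.
The first (ascending) time is 0.4350 s.

0.435 s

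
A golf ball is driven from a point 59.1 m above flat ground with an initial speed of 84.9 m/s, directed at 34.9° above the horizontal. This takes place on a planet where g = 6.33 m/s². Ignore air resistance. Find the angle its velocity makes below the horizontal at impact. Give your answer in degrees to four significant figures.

38.68°

Components: vₓ = 84.90 cos 34.9° = 69.63 m/s, v_y0 = 84.90 sin 34.9° = 48.58 m/s.
The projectile lands when y = 59.1 + (48.58) t − ½·6.33·t² = 0. Positive root: t = (48.58 + √(48.58² + 2·6.33·59.1)) / 6.33 = (48.58 + 55.75) / 6.33 = 16.48 s.
At impact: v_y = v_y0 − g t = −55.75 m/s; vₓ = 69.63 m/s.
Angle below horizontal: arctan(|v_y|/vₓ) = arctan(55.75/69.63) = 38.68°.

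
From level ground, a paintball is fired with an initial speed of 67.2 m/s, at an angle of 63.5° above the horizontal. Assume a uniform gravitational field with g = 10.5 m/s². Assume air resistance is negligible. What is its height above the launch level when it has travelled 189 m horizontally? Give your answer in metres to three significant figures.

vₓ = 67.20 cos 63.5° = 29.98 m/s; v_y0 = 67.20 sin 63.5° = 60.14 m/s.
Time to reach x = 189 m: t = x/vₓ = 189/29.98 = 6.303 s.
Height: y = v_y0 t − ½ g t² = 60.14 × 6.303 − 5.250 × 6.303² = 379.1 − 208.6 = 170.5 m.

170 m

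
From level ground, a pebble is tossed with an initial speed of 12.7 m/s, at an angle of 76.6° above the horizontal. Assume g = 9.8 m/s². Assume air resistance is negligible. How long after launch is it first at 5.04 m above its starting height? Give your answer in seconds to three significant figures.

0.512 s

vₓ = 12.70 cos 76.6° = 2.943 m/s; v_y0 = 12.70 sin 76.6° = 12.35 m/s.
Require v_y0 t − ½ g t² = 5.04, i.e. 4.900 t² − 12.35 t + 5.04 = 0.
Quadratic formula: t = (12.35 ± √53.844) / 9.80 = (12.35 ± 7.338) / 9.80 → t = 0.5119 s or 2.009 s.
The first (ascending) time is 0.5119 s.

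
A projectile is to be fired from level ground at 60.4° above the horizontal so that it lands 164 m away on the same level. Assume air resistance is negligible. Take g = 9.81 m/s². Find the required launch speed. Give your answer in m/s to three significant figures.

From R = (v₀² / g) sin 2θ: v₀ = √(gR / sin 2θ).
v₀ = √(9.81 × 164 / sin 120.8°) = √(1609 / 0.8590) = √1873.0 = 43.28 m/s.

43.3 m/s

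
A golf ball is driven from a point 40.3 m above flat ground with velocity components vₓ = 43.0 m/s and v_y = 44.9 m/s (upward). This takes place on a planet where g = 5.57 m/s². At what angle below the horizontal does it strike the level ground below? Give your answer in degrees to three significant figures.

The projectile lands when y = 40.3 + (44.90) t − ½·5.57·t² = 0. Positive root: t = (44.90 + √(44.90² + 2·5.57·40.3)) / 5.57 = (44.90 + 49.65) / 5.57 = 16.97 s.
At impact: v_y = v_y0 − g t = −49.65 m/s; vₓ = 43.00 m/s.
Angle below horizontal: arctan(|v_y|/vₓ) = arctan(49.65/43.00) = 49.10°.

49.1°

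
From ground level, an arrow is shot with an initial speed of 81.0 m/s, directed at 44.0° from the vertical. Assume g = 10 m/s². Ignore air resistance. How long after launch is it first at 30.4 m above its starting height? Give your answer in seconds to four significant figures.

0.5475 s

Resolve: vₓ = 81.00 sin 44.0° = 56.27 m/s and v_y0 = 81.00 cos 44.0° = 58.27 m/s.
Height y(t) = 58.27 t − 5.000 t² = 30.4 gives 5.000 t² − 58.27 t + 30.4 = 0.
t = [58.27 ± √(58.27² − 2·10.0·30.4)] / 10.0 = (58.27 ± 52.79) / 10.0, so t = 0.5475 s or t = 11.11 s.
The first (ascending) time is 0.5475 s.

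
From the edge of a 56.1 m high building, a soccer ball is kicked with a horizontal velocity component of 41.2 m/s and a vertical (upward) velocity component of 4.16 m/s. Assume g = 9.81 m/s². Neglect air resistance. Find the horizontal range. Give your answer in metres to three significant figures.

158 m

Vertical motion (up positive, ground at y = 0): 4.905 t² − (4.160) t − 56.1 = 0, so t = (4.160 + √(4.160² + 2·9.81·56.1)) / 9.81 = (4.160 + 33.44) / 9.81 = 3.832 s.
Horizontal distance: R = vₓ t = 41.20 × 3.832 = 157.9 m.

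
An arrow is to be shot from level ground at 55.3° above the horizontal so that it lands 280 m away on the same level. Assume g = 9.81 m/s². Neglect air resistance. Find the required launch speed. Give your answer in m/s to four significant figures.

From R = (v₀² / g) sin 2θ: v₀ = √(gR / sin 2θ).
v₀ = √(9.81 × 280 / sin 110.6°) = √(2747 / 0.9361) = √2934.4 = 54.17 m/s.

54.17 m/s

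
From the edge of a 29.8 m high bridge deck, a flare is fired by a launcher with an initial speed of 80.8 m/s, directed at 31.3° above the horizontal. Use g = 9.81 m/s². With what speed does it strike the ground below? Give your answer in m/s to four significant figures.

Resolve: vₓ = 80.80 cos 31.3° = 69.04 m/s and v_y0 = 80.80 sin 31.3° = 41.98 m/s.
With up positive and y = 0 at the ground: y(t) = 29.8 + (41.98) t − 4.905 t². Setting y = 0 and taking the positive root: t = [41.98 + √(41.98² + 2·9.81·29.8)] / 9.81 = (41.98 + 48.44) / 9.81 = 9.217 s.
Vertical velocity at impact: v_y = v_y0 − g t = 41.98 − 9.81 × 9.217 = −48.44 m/s.
Speed: |v| = √(vₓ² + v_y²) = √(69.04² + 48.44²) = 84.34 m/s.

84.34 m/s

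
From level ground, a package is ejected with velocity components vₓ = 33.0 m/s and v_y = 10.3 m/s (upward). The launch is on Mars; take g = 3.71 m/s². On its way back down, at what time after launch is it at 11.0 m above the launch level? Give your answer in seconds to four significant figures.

Require v_y0 t − ½ g t² = 11.0, i.e. 1.855 t² − 10.30 t + 11.0 = 0.
t = [10.30 ± √(10.30² − 2·3.71·11.0)] / 3.71 = (10.30 ± 4.947) / 3.71, so t = 1.443 s or t = 4.110 s.
The descending-branch root is 4.110 s.

4.110 s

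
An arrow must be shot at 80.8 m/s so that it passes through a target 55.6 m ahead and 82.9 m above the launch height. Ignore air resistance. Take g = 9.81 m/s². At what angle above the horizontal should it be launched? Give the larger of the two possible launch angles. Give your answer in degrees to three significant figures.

Trajectory: y = x tanθ − g x² (1 + tan²θ)/(2v₀²). With x = 55.6, y = 82.9, v₀ = 80.8, g = 9.81:
2.323 tan²θ − 55.6 tanθ + (85.22) = 0.
tanθ = [55.6 ± √(55.6² − 4 × 2.323 × (85.22))] / (2 × 2.323) = (55.6 ± 47.95) / 4.645, giving tanθ = 1.646 or 22.29.
θ = 58.72° or 87.43°; the larger is 87.43°.

87.4°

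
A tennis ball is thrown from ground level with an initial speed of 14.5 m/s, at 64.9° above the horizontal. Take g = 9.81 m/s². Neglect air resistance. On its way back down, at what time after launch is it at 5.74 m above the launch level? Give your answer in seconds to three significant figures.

2.13 s

Resolve: vₓ = 14.50 cos 64.9° = 6.151 m/s and v_y0 = 14.50 sin 64.9° = 13.13 m/s.
Require v_y0 t − ½ g t² = 5.74, i.e. 4.905 t² − 13.13 t + 5.74 = 0.
Quadratic formula: t = (13.13 ± √59.798) / 9.81 = (13.13 ± 7.733) / 9.81 → t = 0.5502 s or 2.127 s.
The descending-branch root is 2.127 s.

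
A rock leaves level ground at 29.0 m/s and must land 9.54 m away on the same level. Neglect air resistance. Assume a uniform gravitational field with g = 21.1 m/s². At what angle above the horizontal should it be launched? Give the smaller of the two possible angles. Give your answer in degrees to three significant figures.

From R = (v₀²/g) sin 2θ: sin 2θ = 21.1 × 9.54 / 841.00 = 0.2394.
2θ = 13.85° or 180° − 13.85° = 166.2°, so θ = 6.924° or 83.08°.
The smaller angle is 6.924°.

6.92°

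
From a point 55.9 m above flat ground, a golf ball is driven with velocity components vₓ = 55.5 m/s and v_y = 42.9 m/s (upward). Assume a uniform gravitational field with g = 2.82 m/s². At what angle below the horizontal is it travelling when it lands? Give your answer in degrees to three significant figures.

Vertical motion (up positive, ground at y = 0): 1.410 t² − (42.90) t − 55.9 = 0, so t = (42.90 + √(42.90² + 2·2.82·55.9)) / 2.82 = (42.90 + 46.43) / 2.82 = 31.68 s.
At impact: v_y = v_y0 − g t = −46.43 m/s; vₓ = 55.50 m/s.
Angle below horizontal: arctan(|v_y|/vₓ) = arctan(46.43/55.50) = 39.91°.

39.9°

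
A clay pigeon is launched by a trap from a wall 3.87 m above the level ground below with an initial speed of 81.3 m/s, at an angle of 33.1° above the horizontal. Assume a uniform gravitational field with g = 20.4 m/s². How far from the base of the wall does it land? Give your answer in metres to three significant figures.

Components: vₓ = 81.30 cos 33.1° = 68.11 m/s, v_y0 = 81.30 sin 33.1° = 44.40 m/s.
With up positive and y = 0 at the ground: y(t) = 3.87 + (44.40) t − 10.20 t². Setting y = 0 and taking the positive root: t = [44.40 + √(44.40² + 2·20.4·3.87)] / 20.4 = (44.40 + 46.14) / 20.4 = 4.438 s.
Horizontal distance: R = vₓ t = 68.11 × 4.438 = 302.3 m.

302 m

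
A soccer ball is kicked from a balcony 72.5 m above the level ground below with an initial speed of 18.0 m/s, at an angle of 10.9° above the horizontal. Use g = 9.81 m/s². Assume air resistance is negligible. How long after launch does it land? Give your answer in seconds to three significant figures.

4.21 s

Horizontal component vₓ = 18.00 cos 10.9° = 17.68 m/s; vertical v_y0 = 18.00 sin 10.9° = 3.404 m/s.
The projectile lands when y = 72.5 + (3.404) t − ½·9.81·t² = 0. Positive root: t = (3.404 + √(3.404² + 2·9.81·72.5)) / 9.81 = (3.404 + 37.87) / 9.81 = 4.207 s.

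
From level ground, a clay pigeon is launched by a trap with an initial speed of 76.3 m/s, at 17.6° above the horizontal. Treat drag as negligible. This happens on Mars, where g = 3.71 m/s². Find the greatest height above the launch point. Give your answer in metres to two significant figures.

72 m

Components: vₓ = 76.30 cos 17.6° = 72.73 m/s, v_y0 = 76.30 sin 17.6° = 23.07 m/s.
At the apex v_y = 0, so H = v_y0²/(2g) = 23.07²/7.420 = 71.73 m.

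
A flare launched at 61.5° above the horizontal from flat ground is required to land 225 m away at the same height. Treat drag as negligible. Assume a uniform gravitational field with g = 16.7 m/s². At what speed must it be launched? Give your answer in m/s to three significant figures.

On level ground R = v₀² sin 2θ / g ⇒ v₀ = √(gR / sin 2θ).
v₀ = √(16.7 × 225 / sin 123.0°) = √(3758 / 0.8387) = √4480.3 = 66.94 m/s.

66.9 m/s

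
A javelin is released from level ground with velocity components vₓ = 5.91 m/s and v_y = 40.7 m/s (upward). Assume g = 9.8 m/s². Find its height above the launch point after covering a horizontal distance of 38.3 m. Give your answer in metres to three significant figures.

At x = 38.3 m, t = x/vₓ = 38.3/5.910 = 6.481 s.
Height: y = v_y0 t − ½ g t² = 40.70 × 6.481 − 4.900 × 6.481² = 263.8 − 205.8 = 57.97 m.

58.0 m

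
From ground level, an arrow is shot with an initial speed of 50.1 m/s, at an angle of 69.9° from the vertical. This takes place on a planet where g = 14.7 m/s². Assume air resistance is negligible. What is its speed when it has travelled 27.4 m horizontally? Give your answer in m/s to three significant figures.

47.8 m/s

vₓ = 50.10 sin 69.9° = 47.05 m/s; v_y0 = 50.10 cos 69.9° = 17.22 m/s.
x = vₓ t ⇒ t = 27.4/47.05 = 0.5824 s.
Vertical velocity there: v_y = v_y0 − g t = 17.22 − 14.7 × 0.5824 = 8.656 m/s.
Speed: √(vₓ² + v_y²) = √(47.05² + 8.656²) = 47.84 m/s.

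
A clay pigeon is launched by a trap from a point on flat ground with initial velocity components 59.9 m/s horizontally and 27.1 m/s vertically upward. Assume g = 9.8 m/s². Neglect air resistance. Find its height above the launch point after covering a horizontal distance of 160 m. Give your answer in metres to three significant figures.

37.4 m

x = vₓ t ⇒ t = 160/59.90 = 2.671 s.
Height: y = v_y0 t − ½ g t² = 27.10 × 2.671 − 4.900 × 2.671² = 72.39 − 34.96 = 37.43 m.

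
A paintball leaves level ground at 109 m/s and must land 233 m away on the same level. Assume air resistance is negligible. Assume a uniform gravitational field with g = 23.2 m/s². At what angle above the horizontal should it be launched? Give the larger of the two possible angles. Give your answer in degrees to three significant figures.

Level-ground range R = v₀² sin(2θ)/g ⇒ sin(2θ) = gR/v₀² = 23.2 × 233 / 109² = 0.4550.
2θ = 27.06° or 180° − 27.06° = 152.9°, so θ = 13.53° or 76.47°.
The larger angle is 76.47°.

76.5°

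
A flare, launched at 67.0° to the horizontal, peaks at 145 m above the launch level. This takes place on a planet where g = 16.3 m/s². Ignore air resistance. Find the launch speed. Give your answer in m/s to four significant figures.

74.69 m/s

At the peak v_y = 0, so v_y0 = √(2gH) = √(2 × 16.3 × 145) = 68.75 m/s.
v_y0 = v₀ sin θ ⇒ v₀ = 68.75 / sin 67.0° = 74.69 m/s.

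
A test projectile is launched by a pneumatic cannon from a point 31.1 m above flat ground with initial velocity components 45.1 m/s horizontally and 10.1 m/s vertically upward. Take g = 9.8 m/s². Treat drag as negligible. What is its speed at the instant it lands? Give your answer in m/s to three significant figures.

With up positive and y = 0 at the ground: y(t) = 31.1 + (10.10) t − 4.900 t². Setting y = 0 and taking the positive root: t = [10.10 + √(10.10² + 2·9.80·31.1)] / 9.80 = (10.10 + 26.68) / 9.80 = 3.753 s.
Vertical velocity at impact: v_y = v_y0 − g t = 10.10 − 9.80 × 3.753 = −26.68 m/s.
Speed: |v| = √(vₓ² + v_y²) = √(45.10² + 26.68²) = 52.40 m/s.

52.4 m/s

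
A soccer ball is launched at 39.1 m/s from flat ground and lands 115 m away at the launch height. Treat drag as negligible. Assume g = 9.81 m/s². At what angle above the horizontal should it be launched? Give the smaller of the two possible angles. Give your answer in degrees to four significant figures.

R = v₀² sin 2θ / g gives sin 2θ = gR/v₀² = 9.81·115/39.1² = 0.7379.
2θ = 47.56° or 180° − 47.56° = 132.4°, so θ = 23.78° or 66.22°.
The smaller angle is 23.78°.

23.78°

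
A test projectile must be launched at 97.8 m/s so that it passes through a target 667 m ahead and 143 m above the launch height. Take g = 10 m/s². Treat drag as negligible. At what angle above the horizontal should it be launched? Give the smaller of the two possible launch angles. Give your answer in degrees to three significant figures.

Trajectory: y = x tanθ − g x² (1 + tan²θ)/(2v₀²). With x = 667, y = 143, v₀ = 97.8, g = 10.0:
232.6 tan²θ − 667 tanθ + (375.6) = 0.
tanθ = [667 ± √(667² − 4 × 232.6 × (375.6))] / (2 × 232.6) = (667 ± 309.1) / 465.1, giving tanθ = 0.7696 or 2.098.
θ = 37.58° or 64.52°; the smaller is 37.58°.

37.6°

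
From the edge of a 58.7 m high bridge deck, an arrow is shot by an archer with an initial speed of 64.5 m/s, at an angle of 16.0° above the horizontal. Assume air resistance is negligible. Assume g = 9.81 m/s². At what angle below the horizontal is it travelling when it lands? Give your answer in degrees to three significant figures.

31.7°

Horizontal component vₓ = 64.50 cos 16.0° = 62.00 m/s; vertical v_y0 = 64.50 sin 16.0° = 17.78 m/s.
Vertical motion (up positive, ground at y = 0): 4.905 t² − (17.78) t − 58.7 = 0, so t = (17.78 + √(17.78² + 2·9.81·58.7)) / 9.81 = (17.78 + 38.31) / 9.81 = 5.718 s.
At impact: v_y = v_y0 − g t = −38.31 m/s; vₓ = 62.00 m/s.
Angle below horizontal: arctan(|v_y|/vₓ) = arctan(38.31/62.00) = 31.71°.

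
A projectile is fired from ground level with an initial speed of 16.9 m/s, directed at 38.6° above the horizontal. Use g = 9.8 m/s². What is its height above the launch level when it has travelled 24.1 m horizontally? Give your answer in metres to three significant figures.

Components: vₓ = 16.90 cos 38.6° = 13.21 m/s, v_y0 = 16.90 sin 38.6° = 10.54 m/s.
x = vₓ t ⇒ t = 24.1/13.21 = 1.825 s.
Height: y = v_y0 t − ½ g t² = 10.54 × 1.825 − 4.900 × 1.825² = 19.24 − 16.31 = 2.924 m.

2.92 m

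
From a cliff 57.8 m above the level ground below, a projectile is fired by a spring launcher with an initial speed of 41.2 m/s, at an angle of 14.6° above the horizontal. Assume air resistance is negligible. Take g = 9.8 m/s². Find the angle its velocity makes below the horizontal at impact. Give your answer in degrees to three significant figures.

41.5°

Resolve: vₓ = 41.20 cos 14.6° = 39.87 m/s and v_y0 = 41.20 sin 14.6° = 10.39 m/s.
The projectile lands when y = 57.8 + (10.39) t − ½·9.80·t² = 0. Positive root: t = (10.39 + √(10.39² + 2·9.80·57.8)) / 9.80 = (10.39 + 35.22) / 9.80 = 4.654 s.
At impact: v_y = v_y0 − g t = −35.22 m/s; vₓ = 39.87 m/s.
Angle below horizontal: arctan(|v_y|/vₓ) = arctan(35.22/39.87) = 41.46°.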